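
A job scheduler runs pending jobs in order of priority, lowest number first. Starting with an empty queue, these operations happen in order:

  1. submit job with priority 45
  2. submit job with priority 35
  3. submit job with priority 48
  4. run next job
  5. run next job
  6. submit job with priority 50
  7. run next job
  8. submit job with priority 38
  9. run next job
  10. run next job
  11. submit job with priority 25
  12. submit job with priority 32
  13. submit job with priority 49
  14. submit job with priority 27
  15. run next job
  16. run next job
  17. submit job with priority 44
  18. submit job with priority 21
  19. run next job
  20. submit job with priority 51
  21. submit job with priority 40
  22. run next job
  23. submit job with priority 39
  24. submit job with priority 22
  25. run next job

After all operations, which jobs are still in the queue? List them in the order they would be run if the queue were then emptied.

39 → 40 → 44 → 49 → 51

insert 45 → {45}
insert 35 → {35, 45}
insert 48 → {35, 45, 48}
run next job → 35; now {45, 48}
run next job → 45; now {48}
insert 50 → {48, 50}
run next job → 48; now {50}
insert 38 → {38, 50}
run next job → 38; now {50}
run next job → 50; now {}
insert 25 → {25}
insert 32 → {25, 32}
insert 49 → {25, 32, 49}
insert 27 → {25, 27, 32, 49}
run next job → 25; now {27, 32, 49}
run next job → 27; now {32, 49}
insert 44 → {32, 44, 49}
insert 21 → {21, 32, 44, 49}
run next job → 21; now {32, 44, 49}
insert 51 → {32, 44, 49, 51}
insert 40 → {32, 40, 44, 49, 51}
run next job → 32; now {40, 44, 49, 51}
insert 39 → {39, 40, 44, 49, 51}
insert 22 → {22, 39, 40, 44, 49, 51}
run next job → 22; now {39, 40, 44, 49, 51}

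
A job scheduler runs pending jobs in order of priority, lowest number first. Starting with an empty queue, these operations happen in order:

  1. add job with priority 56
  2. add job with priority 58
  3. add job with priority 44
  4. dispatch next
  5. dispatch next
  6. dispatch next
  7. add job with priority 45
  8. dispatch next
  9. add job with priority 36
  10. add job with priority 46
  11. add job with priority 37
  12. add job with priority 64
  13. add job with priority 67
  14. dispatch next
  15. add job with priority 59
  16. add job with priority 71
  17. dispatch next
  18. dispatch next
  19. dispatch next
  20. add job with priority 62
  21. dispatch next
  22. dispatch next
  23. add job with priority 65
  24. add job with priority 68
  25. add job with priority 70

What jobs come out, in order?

44 → 56 → 58 → 45 → 36 → 37 → 46 → 59 → 62 → 64

insert 56 → {56}
insert 58 → {56, 58}
insert 44 → {44, 56, 58}
dispatch next → 44; now {56, 58}
dispatch next → 56; now {58}
dispatch next → 58; now {}
insert 45 → {45}
dispatch next → 45; now {}
insert 36 → {36}
insert 46 → {36, 46}
insert 37 → {36, 37, 46}
insert 64 → {36, 37, 46, 64}
insert 67 → {36, 37, 46, 64, 67}
dispatch next → 36; now {37, 46, 64, 67}
insert 59 → {37, 46, 59, 64, 67}
insert 71 → {37, 46, 59, 64, 67, 71}
dispatch next → 37; now {46, 59, 64, 67, 71}
dispatch next → 46; now {59, 64, 67, 71}
dispatch next → 59; now {64, 67, 71}
insert 62 → {62, 64, 67, 71}
dispatch next → 62; now {64, 67, 71}
dispatch next → 64; now {67, 71}
insert 65 → {65, 67, 71}
insert 68 → {65, 67, 68, 71}
insert 70 → {65, 67, 68, 70, 71}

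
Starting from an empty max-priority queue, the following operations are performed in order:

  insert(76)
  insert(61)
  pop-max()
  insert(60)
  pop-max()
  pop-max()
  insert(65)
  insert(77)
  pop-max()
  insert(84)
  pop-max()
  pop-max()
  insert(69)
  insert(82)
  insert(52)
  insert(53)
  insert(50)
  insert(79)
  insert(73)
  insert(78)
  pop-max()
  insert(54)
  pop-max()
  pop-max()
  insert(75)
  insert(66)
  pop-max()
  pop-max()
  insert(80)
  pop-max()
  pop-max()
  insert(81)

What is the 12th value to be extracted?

80

insert 76 → {76}
insert 61 → {76, 61}
pop-max → 76; now {61}
insert 60 → {61, 60}
pop-max → 61; now {60}
pop-max → 60; now {}
insert 65 → {65}
insert 77 → {77, 65}
pop-max → 77; now {65}
insert 84 → {84, 65}
pop-max → 84; now {65}
pop-max → 65; now {}
insert 69 → {69}
insert 82 → {82, 69}
insert 52 → {82, 69, 52}
insert 53 → {82, 69, 53, 52}
insert 50 → {82, 69, 53, 52, 50}
insert 79 → {82, 79, 69, 53, 52, 50}
insert 73 → {82, 79, 73, 69, 53, 52, 50}
insert 78 → {82, 79, 78, 73, 69, 53, 52, 50}
pop-max → 82; now {79, 78, 73, 69, 53, 52, 50}
insert 54 → {79, 78, 73, 69, 54, 53, 52, 50}
pop-max → 79; now {78, 73, 69, 54, 53, 52, 50}
pop-max → 78; now {73, 69, 54, 53, 52, 50}
insert 75 → {75, 73, 69, 54, 53, 52, 50}
insert 66 → {75, 73, 69, 66, 54, 53, 52, 50}
pop-max → 75; now {73, 69, 66, 54, 53, 52, 50}
pop-max → 73; now {69, 66, 54, 53, 52, 50}
insert 80 → {80, 69, 66, 54, 53, 52, 50}
pop-max → 80; now {69, 66, 54, 53, 52, 50}
pop-max → 69; now {66, 54, 53, 52, 50}
insert 81 → {81, 66, 54, 53, 52, 50}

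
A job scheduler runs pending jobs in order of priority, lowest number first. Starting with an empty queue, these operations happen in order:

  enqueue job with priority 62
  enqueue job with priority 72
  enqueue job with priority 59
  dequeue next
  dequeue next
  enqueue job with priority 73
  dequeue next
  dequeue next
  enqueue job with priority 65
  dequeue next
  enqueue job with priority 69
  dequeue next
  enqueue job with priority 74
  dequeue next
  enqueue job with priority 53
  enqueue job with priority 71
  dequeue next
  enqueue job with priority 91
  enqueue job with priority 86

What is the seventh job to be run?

insert 62 → {62}
insert 72 → {62, 72}
insert 59 → {59, 62, 72}
dequeue next → 59; now {62, 72}
dequeue next → 62; now {72}
insert 73 → {72, 73}
dequeue next → 72; now {73}
dequeue next → 73; now {}
insert 65 → {65}
dequeue next → 65; now {}
insert 69 → {69}
dequeue next → 69; now {}
insert 74 → {74}
dequeue next → 74; now {}
insert 53 → {53}
insert 71 → {53, 71}
dequeue next → 53; now {71}
insert 91 → {71, 91}
insert 86 → {71, 86, 91}

74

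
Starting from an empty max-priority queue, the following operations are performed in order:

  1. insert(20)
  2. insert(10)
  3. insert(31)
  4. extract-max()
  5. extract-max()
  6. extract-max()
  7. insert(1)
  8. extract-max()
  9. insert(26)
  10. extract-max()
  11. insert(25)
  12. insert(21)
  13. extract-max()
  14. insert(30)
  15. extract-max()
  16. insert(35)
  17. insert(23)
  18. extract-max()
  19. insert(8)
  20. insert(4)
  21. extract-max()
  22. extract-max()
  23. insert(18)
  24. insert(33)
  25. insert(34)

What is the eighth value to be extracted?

insert 20 → {20}
insert 10 → {20, 10}
insert 31 → {31, 20, 10}
extract-max → 31; now {20, 10}
extract-max → 20; now {10}
extract-max → 10; now {}
insert 1 → {1}
extract-max → 1; now {}
insert 26 → {26}
extract-max → 26; now {}
insert 25 → {25}
insert 21 → {25, 21}
extract-max → 25; now {21}
insert 30 → {30, 21}
extract-max → 30; now {21}
insert 35 → {35, 21}
insert 23 → {35, 23, 21}
extract-max → 35; now {23, 21}
insert 8 → {23, 21, 8}
insert 4 → {23, 21, 8, 4}
extract-max → 23; now {21, 8, 4}
extract-max → 21; now {8, 4}
insert 18 → {18, 8, 4}
insert 33 → {33, 18, 8, 4}
insert 34 → {34, 33, 18, 8, 4}

35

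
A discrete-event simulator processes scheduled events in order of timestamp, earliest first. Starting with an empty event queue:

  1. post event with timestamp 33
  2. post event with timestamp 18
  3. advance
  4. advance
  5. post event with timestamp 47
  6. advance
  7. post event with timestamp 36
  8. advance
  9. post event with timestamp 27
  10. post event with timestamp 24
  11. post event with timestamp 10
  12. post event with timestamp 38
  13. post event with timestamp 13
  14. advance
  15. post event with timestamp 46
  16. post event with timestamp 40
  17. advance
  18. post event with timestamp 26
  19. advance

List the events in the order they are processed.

insert 33 → {33}
insert 18 → {18, 33}
advance → 18; now {33}
advance → 33; now {}
insert 47 → {47}
advance → 47; now {}
insert 36 → {36}
advance → 36; now {}
insert 27 → {27}
insert 24 → {24, 27}
insert 10 → {10, 24, 27}
insert 38 → {10, 24, 27, 38}
insert 13 → {10, 13, 24, 27, 38}
advance → 10; now {13, 24, 27, 38}
insert 46 → {13, 24, 27, 38, 46}
insert 40 → {13, 24, 27, 38, 40, 46}
advance → 13; now {24, 27, 38, 40, 46}
insert 26 → {24, 26, 27, 38, 40, 46}
advance → 24; now {26, 27, 38, 40, 46}

[18, 33, 47, 36, 10, 13, 24]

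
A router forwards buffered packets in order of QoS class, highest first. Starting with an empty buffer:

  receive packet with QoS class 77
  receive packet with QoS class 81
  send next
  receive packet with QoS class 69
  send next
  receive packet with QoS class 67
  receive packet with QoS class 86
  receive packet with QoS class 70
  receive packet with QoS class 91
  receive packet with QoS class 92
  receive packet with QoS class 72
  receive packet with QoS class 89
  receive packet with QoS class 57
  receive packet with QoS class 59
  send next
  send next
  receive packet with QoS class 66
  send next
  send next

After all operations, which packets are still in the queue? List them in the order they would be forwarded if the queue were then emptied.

72, 70, 69, 67, 66, 59, 57

insert 77 → {77}
insert 81 → {81, 77}
send next → 81; now {77}
insert 69 → {77, 69}
send next → 77; now {69}
insert 67 → {69, 67}
insert 86 → {86, 69, 67}
insert 70 → {86, 70, 69, 67}
insert 91 → {91, 86, 70, 69, 67}
insert 92 → {92, 91, 86, 70, 69, 67}
insert 72 → {92, 91, 86, 72, 70, 69, 67}
insert 89 → {92, 91, 89, 86, 72, 70, 69, 67}
insert 57 → {92, 91, 89, 86, 72, 70, 69, 67, 57}
insert 59 → {92, 91, 89, 86, 72, 70, 69, 67, 59, 57}
send next → 92; now {91, 89, 86, 72, 70, 69, 67, 59, 57}
send next → 91; now {89, 86, 72, 70, 69, 67, 59, 57}
insert 66 → {89, 86, 72, 70, 69, 67, 66, 59, 57}
send next → 89; now {86, 72, 70, 69, 67, 66, 59, 57}
send next → 86; now {72, 70, 69, 67, 66, 59, 57}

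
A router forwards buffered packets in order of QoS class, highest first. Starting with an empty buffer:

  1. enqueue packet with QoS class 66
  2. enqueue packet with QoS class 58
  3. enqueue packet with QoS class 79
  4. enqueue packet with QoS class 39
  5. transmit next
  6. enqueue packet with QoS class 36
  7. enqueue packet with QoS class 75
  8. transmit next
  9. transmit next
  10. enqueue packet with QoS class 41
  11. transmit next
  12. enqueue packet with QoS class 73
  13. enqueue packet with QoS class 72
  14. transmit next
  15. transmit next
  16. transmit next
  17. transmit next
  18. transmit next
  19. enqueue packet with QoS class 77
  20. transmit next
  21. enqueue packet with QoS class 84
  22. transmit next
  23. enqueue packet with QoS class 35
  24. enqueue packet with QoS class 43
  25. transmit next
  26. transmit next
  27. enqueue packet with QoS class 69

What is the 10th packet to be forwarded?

insert 66 → {66}
insert 58 → {66, 58}
insert 79 → {79, 66, 58}
insert 39 → {79, 66, 58, 39}
transmit next → 79; now {66, 58, 39}
insert 36 → {66, 58, 39, 36}
insert 75 → {75, 66, 58, 39, 36}
transmit next → 75; now {66, 58, 39, 36}
transmit next → 66; now {58, 39, 36}
insert 41 → {58, 41, 39, 36}
transmit next → 58; now {41, 39, 36}
insert 73 → {73, 41, 39, 36}
insert 72 → {73, 72, 41, 39, 36}
transmit next → 73; now {72, 41, 39, 36}
transmit next → 72; now {41, 39, 36}
transmit next → 41; now {39, 36}
transmit next → 39; now {36}
transmit next → 36; now {}
insert 77 → {77}
transmit next → 77; now {}
insert 84 → {84}
transmit next → 84; now {}
insert 35 → {35}
insert 43 → {43, 35}
transmit next → 43; now {35}
transmit next → 35; now {}
insert 69 → {69}

77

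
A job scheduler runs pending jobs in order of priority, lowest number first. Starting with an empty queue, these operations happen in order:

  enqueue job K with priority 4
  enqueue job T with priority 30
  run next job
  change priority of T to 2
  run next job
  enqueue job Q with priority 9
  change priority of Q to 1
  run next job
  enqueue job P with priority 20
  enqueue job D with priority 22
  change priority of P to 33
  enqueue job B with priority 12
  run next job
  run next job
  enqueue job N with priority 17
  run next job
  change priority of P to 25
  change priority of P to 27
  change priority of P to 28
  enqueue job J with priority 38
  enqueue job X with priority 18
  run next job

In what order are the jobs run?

add K (priority 4) → {K:4}
add T (priority 30) → {K:4, T:30}
run next job → K; now {T:30}
update T to priority 2 → {T:2}
run next job → T; now {}
add Q (priority 9) → {Q:9}
update Q to priority 1 → {Q:1}
run next job → Q; now {}
add P (priority 20) → {P:20}
add D (priority 22) → {P:20, D:22}
update P to priority 33 → {D:22, P:33}
add B (priority 12) → {B:12, D:22, P:33}
run next job → B; now {D:22, P:33}
run next job → D; now {P:33}
add N (priority 17) → {N:17, P:33}
run next job → N; now {P:33}
update P to priority 25 → {P:25}
update P to priority 27 → {P:27}
update P to priority 28 → {P:28}
add J (priority 38) → {P:28, J:38}
add X (priority 18) → {X:18, P:28, J:38}
run next job → X; now {P:28, J:38}

[K, T, Q, B, D, N, X]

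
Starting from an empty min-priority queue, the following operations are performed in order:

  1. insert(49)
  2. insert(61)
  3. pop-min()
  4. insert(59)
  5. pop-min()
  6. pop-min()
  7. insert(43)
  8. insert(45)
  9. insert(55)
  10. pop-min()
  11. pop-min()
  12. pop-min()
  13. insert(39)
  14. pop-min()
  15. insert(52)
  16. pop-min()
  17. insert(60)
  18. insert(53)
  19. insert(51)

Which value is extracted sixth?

55

insert 49 → {49}
insert 61 → {49, 61}
pop-min → 49; now {61}
insert 59 → {59, 61}
pop-min → 59; now {61}
pop-min → 61; now {}
insert 43 → {43}
insert 45 → {43, 45}
insert 55 → {43, 45, 55}
pop-min → 43; now {45, 55}
pop-min → 45; now {55}
pop-min → 55; now {}
insert 39 → {39}
pop-min → 39; now {}
insert 52 → {52}
pop-min → 52; now {}
insert 60 → {60}
insert 53 → {53, 60}
insert 51 → {51, 53, 60}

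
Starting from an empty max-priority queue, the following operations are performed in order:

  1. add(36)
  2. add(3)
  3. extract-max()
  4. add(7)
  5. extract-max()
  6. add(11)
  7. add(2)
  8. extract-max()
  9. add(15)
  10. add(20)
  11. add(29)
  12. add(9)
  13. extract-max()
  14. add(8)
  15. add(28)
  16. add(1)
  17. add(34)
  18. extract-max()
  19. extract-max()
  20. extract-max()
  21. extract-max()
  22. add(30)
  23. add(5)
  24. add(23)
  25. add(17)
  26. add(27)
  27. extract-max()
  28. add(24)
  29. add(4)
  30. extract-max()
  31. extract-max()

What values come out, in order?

insert 36 → {36}
insert 3 → {36, 3}
extract-max → 36; now {3}
insert 7 → {7, 3}
extract-max → 7; now {3}
insert 11 → {11, 3}
insert 2 → {11, 3, 2}
extract-max → 11; now {3, 2}
insert 15 → {15, 3, 2}
insert 20 → {20, 15, 3, 2}
insert 29 → {29, 20, 15, 3, 2}
insert 9 → {29, 20, 15, 9, 3, 2}
extract-max → 29; now {20, 15, 9, 3, 2}
insert 8 → {20, 15, 9, 8, 3, 2}
insert 28 → {28, 20, 15, 9, 8, 3, 2}
insert 1 → {28, 20, 15, 9, 8, 3, 2, 1}
insert 34 → {34, 28, 20, 15, 9, 8, 3, 2, 1}
extract-max → 34; now {28, 20, 15, 9, 8, 3, 2, 1}
extract-max → 28; now {20, 15, 9, 8, 3, 2, 1}
extract-max → 20; now {15, 9, 8, 3, 2, 1}
extract-max → 15; now {9, 8, 3, 2, 1}
insert 30 → {30, 9, 8, 3, 2, 1}
insert 5 → {30, 9, 8, 5, 3, 2, 1}
insert 23 → {30, 23, 9, 8, 5, 3, 2, 1}
insert 17 → {30, 23, 17, 9, 8, 5, 3, 2, 1}
insert 27 → {30, 27, 23, 17, 9, 8, 5, 3, 2, 1}
extract-max → 30; now {27, 23, 17, 9, 8, 5, 3, 2, 1}
insert 24 → {27, 24, 23, 17, 9, 8, 5, 3, 2, 1}
insert 4 → {27, 24, 23, 17, 9, 8, 5, 4, 3, 2, 1}
extract-max → 27; now {24, 23, 17, 9, 8, 5, 4, 3, 2, 1}
extract-max → 24; now {23, 17, 9, 8, 5, 4, 3, 2, 1}

[36, 7, 11, 29, 34, 28, 20, 15, 30, 27, 24]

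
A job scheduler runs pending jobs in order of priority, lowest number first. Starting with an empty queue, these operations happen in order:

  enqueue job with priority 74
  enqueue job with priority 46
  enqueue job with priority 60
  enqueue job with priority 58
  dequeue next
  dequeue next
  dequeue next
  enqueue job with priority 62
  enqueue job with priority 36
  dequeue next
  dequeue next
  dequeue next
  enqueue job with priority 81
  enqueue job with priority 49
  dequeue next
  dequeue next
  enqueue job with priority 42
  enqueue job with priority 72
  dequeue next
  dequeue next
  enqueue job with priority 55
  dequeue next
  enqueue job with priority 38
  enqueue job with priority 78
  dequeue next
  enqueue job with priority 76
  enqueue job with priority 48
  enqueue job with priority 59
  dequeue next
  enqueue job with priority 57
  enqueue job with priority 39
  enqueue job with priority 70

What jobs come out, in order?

insert 74 → {74}
insert 46 → {46, 74}
insert 60 → {46, 60, 74}
insert 58 → {46, 58, 60, 74}
dequeue next → 46; now {58, 60, 74}
dequeue next → 58; now {60, 74}
dequeue next → 60; now {74}
insert 62 → {62, 74}
insert 36 → {36, 62, 74}
dequeue next → 36; now {62, 74}
dequeue next → 62; now {74}
dequeue next → 74; now {}
insert 81 → {81}
insert 49 → {49, 81}
dequeue next → 49; now {81}
dequeue next → 81; now {}
insert 42 → {42}
insert 72 → {42, 72}
dequeue next → 42; now {72}
dequeue next → 72; now {}
insert 55 → {55}
dequeue next → 55; now {}
insert 38 → {38}
insert 78 → {38, 78}
dequeue next → 38; now {78}
insert 76 → {76, 78}
insert 48 → {48, 76, 78}
insert 59 → {48, 59, 76, 78}
dequeue next → 48; now {59, 76, 78}
insert 57 → {57, 59, 76, 78}
insert 39 → {39, 57, 59, 76, 78}
insert 70 → {39, 57, 59, 70, 76, 78}

46, 58, 60, 36, 62, 74, 49, 81, 42, 72, 55, 38, 48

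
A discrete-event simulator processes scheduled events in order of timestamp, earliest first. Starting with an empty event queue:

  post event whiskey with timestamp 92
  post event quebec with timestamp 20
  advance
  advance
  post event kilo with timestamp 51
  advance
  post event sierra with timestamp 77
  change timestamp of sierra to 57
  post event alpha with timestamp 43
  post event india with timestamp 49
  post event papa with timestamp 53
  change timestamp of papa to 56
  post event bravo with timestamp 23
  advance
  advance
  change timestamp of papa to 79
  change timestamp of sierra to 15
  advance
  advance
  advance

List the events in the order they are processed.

add whiskey (timestamp 92) → {whiskey:92}
add quebec (timestamp 20) → {quebec:20, whiskey:92}
advance → quebec; now {whiskey:92}
advance → whiskey; now {}
add kilo (timestamp 51) → {kilo:51}
advance → kilo; now {}
add sierra (timestamp 77) → {sierra:77}
update sierra to timestamp 57 → {sierra:57}
add alpha (timestamp 43) → {alpha:43, sierra:57}
add india (timestamp 49) → {alpha:43, india:49, sierra:57}
add papa (timestamp 53) → {alpha:43, india:49, papa:53, sierra:57}
update papa to timestamp 56 → {alpha:43, india:49, papa:56, sierra:57}
add bravo (timestamp 23) → {bravo:23, alpha:43, india:49, papa:56, sierra:57}
advance → bravo; now {alpha:43, india:49, papa:56, sierra:57}
advance → alpha; now {india:49, papa:56, sierra:57}
update papa to timestamp 79 → {india:49, sierra:57, papa:79}
update sierra to timestamp 15 → {sierra:15, india:49, papa:79}
advance → sierra; now {india:49, papa:79}
advance → india; now {papa:79}
advance → papa; now {}

quebec → whiskey → kilo → bravo → alpha → sierra → india → papa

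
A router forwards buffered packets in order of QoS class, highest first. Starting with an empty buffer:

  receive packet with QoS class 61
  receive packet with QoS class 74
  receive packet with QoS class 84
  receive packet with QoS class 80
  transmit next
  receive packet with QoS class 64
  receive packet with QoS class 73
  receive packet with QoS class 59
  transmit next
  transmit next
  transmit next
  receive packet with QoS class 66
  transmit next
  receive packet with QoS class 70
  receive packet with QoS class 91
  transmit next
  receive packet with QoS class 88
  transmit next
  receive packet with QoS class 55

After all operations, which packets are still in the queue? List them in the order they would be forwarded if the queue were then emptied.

insert 61 → {61}
insert 74 → {74, 61}
insert 84 → {84, 74, 61}
insert 80 → {84, 80, 74, 61}
transmit next → 84; now {80, 74, 61}
insert 64 → {80, 74, 64, 61}
insert 73 → {80, 74, 73, 64, 61}
insert 59 → {80, 74, 73, 64, 61, 59}
transmit next → 80; now {74, 73, 64, 61, 59}
transmit next → 74; now {73, 64, 61, 59}
transmit next → 73; now {64, 61, 59}
insert 66 → {66, 64, 61, 59}
transmit next → 66; now {64, 61, 59}
insert 70 → {70, 64, 61, 59}
insert 91 → {91, 70, 64, 61, 59}
transmit next → 91; now {70, 64, 61, 59}
insert 88 → {88, 70, 64, 61, 59}
transmit next → 88; now {70, 64, 61, 59}
insert 55 → {70, 64, 61, 59, 55}

[70, 64, 61, 59, 55]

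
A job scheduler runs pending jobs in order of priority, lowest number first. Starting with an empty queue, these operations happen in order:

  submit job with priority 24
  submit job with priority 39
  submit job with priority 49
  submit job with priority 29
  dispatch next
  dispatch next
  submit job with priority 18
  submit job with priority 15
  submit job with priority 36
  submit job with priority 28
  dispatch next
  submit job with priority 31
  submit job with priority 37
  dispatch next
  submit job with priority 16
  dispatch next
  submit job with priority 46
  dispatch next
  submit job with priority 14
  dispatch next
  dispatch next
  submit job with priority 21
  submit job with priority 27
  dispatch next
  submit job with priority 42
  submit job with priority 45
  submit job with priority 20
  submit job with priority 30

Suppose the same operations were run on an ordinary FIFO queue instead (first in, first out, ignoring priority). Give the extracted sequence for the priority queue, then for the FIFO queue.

insert 24 → {24}
insert 39 → {24, 39}
insert 49 → {24, 39, 49}
insert 29 → {24, 29, 39, 49}
dispatch next → 24; now {29, 39, 49}
dispatch next → 29; now {39, 49}
insert 18 → {18, 39, 49}
insert 15 → {15, 18, 39, 49}
insert 36 → {15, 18, 36, 39, 49}
insert 28 → {15, 18, 28, 36, 39, 49}
dispatch next → 15; now {18, 28, 36, 39, 49}
insert 31 → {18, 28, 31, 36, 39, 49}
insert 37 → {18, 28, 31, 36, 37, 39, 49}
dispatch next → 18; now {28, 31, 36, 37, 39, 49}
insert 16 → {16, 28, 31, 36, 37, 39, 49}
dispatch next → 16; now {28, 31, 36, 37, 39, 49}
insert 46 → {28, 31, 36, 37, 39, 46, 49}
dispatch next → 28; now {31, 36, 37, 39, 46, 49}
insert 14 → {14, 31, 36, 37, 39, 46, 49}
dispatch next → 14; now {31, 36, 37, 39, 46, 49}
dispatch next → 31; now {36, 37, 39, 46, 49}
insert 21 → {21, 36, 37, 39, 46, 49}
insert 27 → {21, 27, 36, 37, 39, 46, 49}
dispatch next → 21; now {27, 36, 37, 39, 46, 49}
insert 42 → {27, 36, 37, 39, 42, 46, 49}
insert 45 → {27, 36, 37, 39, 42, 45, 46, 49}
insert 20 → {20, 27, 36, 37, 39, 42, 45, 46, 49}
insert 30 → {20, 27, 30, 36, 37, 39, 42, 45, 46, 49}

priority queue: 24, 29, 15, 18, 16, 28, 14, 31, 21; FIFO queue: [24, 39, 49, 29, 18, 15, 36, 28, 31]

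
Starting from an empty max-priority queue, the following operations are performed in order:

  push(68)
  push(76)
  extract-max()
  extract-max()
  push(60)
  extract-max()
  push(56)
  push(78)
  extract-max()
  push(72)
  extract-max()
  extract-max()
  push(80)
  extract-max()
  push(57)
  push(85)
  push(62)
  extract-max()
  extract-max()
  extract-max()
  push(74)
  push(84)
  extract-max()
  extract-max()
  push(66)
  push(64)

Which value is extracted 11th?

insert 68 → {68}
insert 76 → {76, 68}
extract-max → 76; now {68}
extract-max → 68; now {}
insert 60 → {60}
extract-max → 60; now {}
insert 56 → {56}
insert 78 → {78, 56}
extract-max → 78; now {56}
insert 72 → {72, 56}
extract-max → 72; now {56}
extract-max → 56; now {}
insert 80 → {80}
extract-max → 80; now {}
insert 57 → {57}
insert 85 → {85, 57}
insert 62 → {85, 62, 57}
extract-max → 85; now {62, 57}
extract-max → 62; now {57}
extract-max → 57; now {}
insert 74 → {74}
insert 84 → {84, 74}
extract-max → 84; now {74}
extract-max → 74; now {}
insert 66 → {66}
insert 64 → {66, 64}

84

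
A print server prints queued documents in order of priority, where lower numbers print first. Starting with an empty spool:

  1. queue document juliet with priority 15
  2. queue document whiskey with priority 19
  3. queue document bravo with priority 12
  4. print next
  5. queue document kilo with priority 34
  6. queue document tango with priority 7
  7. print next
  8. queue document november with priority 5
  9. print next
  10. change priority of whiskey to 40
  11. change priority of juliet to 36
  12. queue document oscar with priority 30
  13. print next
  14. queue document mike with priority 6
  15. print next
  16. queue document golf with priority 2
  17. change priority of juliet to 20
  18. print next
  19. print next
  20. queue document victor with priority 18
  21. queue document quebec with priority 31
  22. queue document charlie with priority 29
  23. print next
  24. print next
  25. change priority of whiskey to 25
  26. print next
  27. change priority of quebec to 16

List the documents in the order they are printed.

add juliet (priority 15) → {juliet:15}
add whiskey (priority 19) → {juliet:15, whiskey:19}
add bravo (priority 12) → {bravo:12, juliet:15, whiskey:19}
print next → bravo; now {juliet:15, whiskey:19}
add kilo (priority 34) → {juliet:15, whiskey:19, kilo:34}
add tango (priority 7) → {tango:7, juliet:15, whiskey:19, kilo:34}
print next → tango; now {juliet:15, whiskey:19, kilo:34}
add november (priority 5) → {november:5, juliet:15, whiskey:19, kilo:34}
print next → november; now {juliet:15, whiskey:19, kilo:34}
update whiskey to priority 40 → {juliet:15, kilo:34, whiskey:40}
update juliet to priority 36 → {kilo:34, juliet:36, whiskey:40}
add oscar (priority 30) → {oscar:30, kilo:34, juliet:36, whiskey:40}
print next → oscar; now {kilo:34, juliet:36, whiskey:40}
add mike (priority 6) → {mike:6, kilo:34, juliet:36, whiskey:40}
print next → mike; now {kilo:34, juliet:36, whiskey:40}
add golf (priority 2) → {golf:2, kilo:34, juliet:36, whiskey:40}
update juliet to priority 20 → {golf:2, juliet:20, kilo:34, whiskey:40}
print next → golf; now {juliet:20, kilo:34, whiskey:40}
print next → juliet; now {kilo:34, whiskey:40}
add victor (priority 18) → {victor:18, kilo:34, whiskey:40}
add quebec (priority 31) → {victor:18, quebec:31, kilo:34, whiskey:40}
add charlie (priority 29) → {victor:18, charlie:29, quebec:31, kilo:34, whiskey:40}
print next → victor; now {charlie:29, quebec:31, kilo:34, whiskey:40}
print next → charlie; now {quebec:31, kilo:34, whiskey:40}
update whiskey to priority 25 → {whiskey:25, quebec:31, kilo:34}
print next → whiskey; now {quebec:31, kilo:34}
update quebec to priority 16 → {quebec:16, kilo:34}

bravo, tango, november, oscar, mike, golf, juliet, victor, charlie, whiskey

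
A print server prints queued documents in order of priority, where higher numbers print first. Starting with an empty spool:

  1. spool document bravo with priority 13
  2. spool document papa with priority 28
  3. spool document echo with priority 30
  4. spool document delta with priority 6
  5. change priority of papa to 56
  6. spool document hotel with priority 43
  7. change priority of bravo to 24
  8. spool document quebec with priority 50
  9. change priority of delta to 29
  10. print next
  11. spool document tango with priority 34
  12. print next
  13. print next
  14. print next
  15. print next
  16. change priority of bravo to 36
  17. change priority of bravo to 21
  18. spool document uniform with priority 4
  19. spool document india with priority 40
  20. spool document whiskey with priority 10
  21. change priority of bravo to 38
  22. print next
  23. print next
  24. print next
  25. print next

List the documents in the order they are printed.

add bravo (priority 13) → {bravo:13}
add papa (priority 28) → {papa:28, bravo:13}
add echo (priority 30) → {echo:30, papa:28, bravo:13}
add delta (priority 6) → {echo:30, papa:28, bravo:13, delta:6}
update papa to priority 56 → {papa:56, echo:30, bravo:13, delta:6}
add hotel (priority 43) → {papa:56, hotel:43, echo:30, bravo:13, delta:6}
update bravo to priority 24 → {papa:56, hotel:43, echo:30, bravo:24, delta:6}
add quebec (priority 50) → {papa:56, quebec:50, hotel:43, echo:30, bravo:24, delta:6}
update delta to priority 29 → {papa:56, quebec:50, hotel:43, echo:30, delta:29, bravo:24}
print next → papa; now {quebec:50, hotel:43, echo:30, delta:29, bravo:24}
add tango (priority 34) → {quebec:50, hotel:43, tango:34, echo:30, delta:29, bravo:24}
print next → quebec; now {hotel:43, tango:34, echo:30, delta:29, bravo:24}
print next → hotel; now {tango:34, echo:30, delta:29, bravo:24}
print next → tango; now {echo:30, delta:29, bravo:24}
print next → echo; now {delta:29, bravo:24}
update bravo to priority 36 → {bravo:36, delta:29}
update bravo to priority 21 → {delta:29, bravo:21}
add uniform (priority 4) → {delta:29, bravo:21, uniform:4}
add india (priority 40) → {india:40, delta:29, bravo:21, uniform:4}
add whiskey (priority 10) → {india:40, delta:29, bravo:21, whiskey:10, uniform:4}
update bravo to priority 38 → {india:40, bravo:38, delta:29, whiskey:10, uniform:4}
print next → india; now {bravo:38, delta:29, whiskey:10, uniform:4}
print next → bravo; now {delta:29, whiskey:10, uniform:4}
print next → delta; now {whiskey:10, uniform:4}
print next → whiskey; now {uniform:4}

papa, quebec, hotel, tango, echo, india, bravo, delta, whiskey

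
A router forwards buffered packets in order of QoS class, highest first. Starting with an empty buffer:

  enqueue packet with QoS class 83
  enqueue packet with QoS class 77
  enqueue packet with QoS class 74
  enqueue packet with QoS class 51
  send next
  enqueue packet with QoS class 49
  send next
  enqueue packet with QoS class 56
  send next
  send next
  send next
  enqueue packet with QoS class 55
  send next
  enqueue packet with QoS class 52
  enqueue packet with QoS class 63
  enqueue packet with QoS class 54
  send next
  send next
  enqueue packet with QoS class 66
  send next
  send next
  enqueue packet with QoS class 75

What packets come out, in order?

83 → 77 → 74 → 56 → 51 → 55 → 63 → 54 → 66 → 52

insert 83 → {83}
insert 77 → {83, 77}
insert 74 → {83, 77, 74}
insert 51 → {83, 77, 74, 51}
send next → 83; now {77, 74, 51}
insert 49 → {77, 74, 51, 49}
send next → 77; now {74, 51, 49}
insert 56 → {74, 56, 51, 49}
send next → 74; now {56, 51, 49}
send next → 56; now {51, 49}
send next → 51; now {49}
insert 55 → {55, 49}
send next → 55; now {49}
insert 52 → {52, 49}
insert 63 → {63, 52, 49}
insert 54 → {63, 54, 52, 49}
send next → 63; now {54, 52, 49}
send next → 54; now {52, 49}
insert 66 → {66, 52, 49}
send next → 66; now {52, 49}
send next → 52; now {49}
insert 75 → {75, 49}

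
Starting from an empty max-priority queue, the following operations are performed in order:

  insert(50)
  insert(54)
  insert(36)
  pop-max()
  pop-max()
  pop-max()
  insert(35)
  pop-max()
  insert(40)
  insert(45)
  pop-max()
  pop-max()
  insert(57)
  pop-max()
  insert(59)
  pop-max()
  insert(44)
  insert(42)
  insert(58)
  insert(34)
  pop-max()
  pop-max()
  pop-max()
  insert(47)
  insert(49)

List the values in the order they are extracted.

insert 50 → {50}
insert 54 → {54, 50}
insert 36 → {54, 50, 36}
pop-max → 54; now {50, 36}
pop-max → 50; now {36}
pop-max → 36; now {}
insert 35 → {35}
pop-max → 35; now {}
insert 40 → {40}
insert 45 → {45, 40}
pop-max → 45; now {40}
pop-max → 40; now {}
insert 57 → {57}
pop-max → 57; now {}
insert 59 → {59}
pop-max → 59; now {}
insert 44 → {44}
insert 42 → {44, 42}
insert 58 → {58, 44, 42}
insert 34 → {58, 44, 42, 34}
pop-max → 58; now {44, 42, 34}
pop-max → 44; now {42, 34}
pop-max → 42; now {34}
insert 47 → {47, 34}
insert 49 → {49, 47, 34}

54, 50, 36, 35, 45, 40, 57, 59, 58, 44, 42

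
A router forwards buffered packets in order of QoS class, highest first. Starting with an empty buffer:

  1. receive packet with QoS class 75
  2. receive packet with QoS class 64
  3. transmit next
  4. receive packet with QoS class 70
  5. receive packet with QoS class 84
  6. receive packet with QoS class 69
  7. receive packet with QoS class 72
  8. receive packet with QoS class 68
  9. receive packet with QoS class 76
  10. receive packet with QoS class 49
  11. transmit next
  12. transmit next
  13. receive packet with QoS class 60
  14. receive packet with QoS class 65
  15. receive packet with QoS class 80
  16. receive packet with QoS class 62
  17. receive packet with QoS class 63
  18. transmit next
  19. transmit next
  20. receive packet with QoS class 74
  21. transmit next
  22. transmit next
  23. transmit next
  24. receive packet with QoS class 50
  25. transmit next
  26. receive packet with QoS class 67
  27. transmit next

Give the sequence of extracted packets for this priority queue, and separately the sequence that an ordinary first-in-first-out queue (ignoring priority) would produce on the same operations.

priority queue: 75, 84, 76, 80, 72, 74, 70, 69, 68, 67; FIFO queue: 75 → 64 → 70 → 84 → 69 → 72 → 68 → 76 → 49 → 60

insert 75 → {75}
insert 64 → {75, 64}
transmit next → 75; now {64}
insert 70 → {70, 64}
insert 84 → {84, 70, 64}
insert 69 → {84, 70, 69, 64}
insert 72 → {84, 72, 70, 69, 64}
insert 68 → {84, 72, 70, 69, 68, 64}
insert 76 → {84, 76, 72, 70, 69, 68, 64}
insert 49 → {84, 76, 72, 70, 69, 68, 64, 49}
transmit next → 84; now {76, 72, 70, 69, 68, 64, 49}
transmit next → 76; now {72, 70, 69, 68, 64, 49}
insert 60 → {72, 70, 69, 68, 64, 60, 49}
insert 65 → {72, 70, 69, 68, 65, 64, 60, 49}
insert 80 → {80, 72, 70, 69, 68, 65, 64, 60, 49}
insert 62 → {80, 72, 70, 69, 68, 65, 64, 62, 60, 49}
insert 63 → {80, 72, 70, 69, 68, 65, 64, 63, 62, 60, 49}
transmit next → 80; now {72, 70, 69, 68, 65, 64, 63, 62, 60, 49}
transmit next → 72; now {70, 69, 68, 65, 64, 63, 62, 60, 49}
insert 74 → {74, 70, 69, 68, 65, 64, 63, 62, 60, 49}
transmit next → 74; now {70, 69, 68, 65, 64, 63, 62, 60, 49}
transmit next → 70; now {69, 68, 65, 64, 63, 62, 60, 49}
transmit next → 69; now {68, 65, 64, 63, 62, 60, 49}
insert 50 → {68, 65, 64, 63, 62, 60, 50, 49}
transmit next → 68; now {65, 64, 63, 62, 60, 50, 49}
insert 67 → {67, 65, 64, 63, 62, 60, 50, 49}
transmit next → 67; now {65, 64, 63, 62, 60, 50, 49}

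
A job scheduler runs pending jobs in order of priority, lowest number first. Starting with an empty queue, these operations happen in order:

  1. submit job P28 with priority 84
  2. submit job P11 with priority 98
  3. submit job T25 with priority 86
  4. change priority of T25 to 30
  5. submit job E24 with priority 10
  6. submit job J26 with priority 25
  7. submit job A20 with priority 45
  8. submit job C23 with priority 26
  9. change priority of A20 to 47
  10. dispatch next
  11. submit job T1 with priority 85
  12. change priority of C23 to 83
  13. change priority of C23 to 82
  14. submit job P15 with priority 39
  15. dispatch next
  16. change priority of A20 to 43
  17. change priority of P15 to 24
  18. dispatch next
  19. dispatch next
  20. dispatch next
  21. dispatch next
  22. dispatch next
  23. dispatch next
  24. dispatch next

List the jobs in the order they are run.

add P28 (priority 84) → {P28:84}
add P11 (priority 98) → {P28:84, P11:98}
add T25 (priority 86) → {P28:84, T25:86, P11:98}
update T25 to priority 30 → {T25:30, P28:84, P11:98}
add E24 (priority 10) → {E24:10, T25:30, P28:84, P11:98}
add J26 (priority 25) → {E24:10, J26:25, T25:30, P28:84, P11:98}
add A20 (priority 45) → {E24:10, J26:25, T25:30, A20:45, P28:84, P11:98}
add C23 (priority 26) → {E24:10, J26:25, C23:26, T25:30, A20:45, P28:84, P11:98}
update A20 to priority 47 → {E24:10, J26:25, C23:26, T25:30, A20:47, P28:84, P11:98}
dispatch next → E24; now {J26:25, C23:26, T25:30, A20:47, P28:84, P11:98}
add T1 (priority 85) → {J26:25, C23:26, T25:30, A20:47, P28:84, T1:85, P11:98}
update C23 to priority 83 → {J26:25, T25:30, A20:47, C23:83, P28:84, T1:85, P11:98}
update C23 to priority 82 → {J26:25, T25:30, A20:47, C23:82, P28:84, T1:85, P11:98}
add P15 (priority 39) → {J26:25, T25:30, P15:39, A20:47, C23:82, P28:84, T1:85, P11:98}
dispatch next → J26; now {T25:30, P15:39, A20:47, C23:82, P28:84, T1:85, P11:98}
update A20 to priority 43 → {T25:30, P15:39, A20:43, C23:82, P28:84, T1:85, P11:98}
update P15 to priority 24 → {P15:24, T25:30, A20:43, C23:82, P28:84, T1:85, P11:98}
dispatch next → P15; now {T25:30, A20:43, C23:82, P28:84, T1:85, P11:98}
dispatch next → T25; now {A20:43, C23:82, P28:84, T1:85, P11:98}
dispatch next → A20; now {C23:82, P28:84, T1:85, P11:98}
dispatch next → C23; now {P28:84, T1:85, P11:98}
dispatch next → P28; now {T1:85, P11:98}
dispatch next → T1; now {P11:98}
dispatch next → P11; now {}

E24 → J26 → P15 → T25 → A20 → C23 → P28 → T1 → P11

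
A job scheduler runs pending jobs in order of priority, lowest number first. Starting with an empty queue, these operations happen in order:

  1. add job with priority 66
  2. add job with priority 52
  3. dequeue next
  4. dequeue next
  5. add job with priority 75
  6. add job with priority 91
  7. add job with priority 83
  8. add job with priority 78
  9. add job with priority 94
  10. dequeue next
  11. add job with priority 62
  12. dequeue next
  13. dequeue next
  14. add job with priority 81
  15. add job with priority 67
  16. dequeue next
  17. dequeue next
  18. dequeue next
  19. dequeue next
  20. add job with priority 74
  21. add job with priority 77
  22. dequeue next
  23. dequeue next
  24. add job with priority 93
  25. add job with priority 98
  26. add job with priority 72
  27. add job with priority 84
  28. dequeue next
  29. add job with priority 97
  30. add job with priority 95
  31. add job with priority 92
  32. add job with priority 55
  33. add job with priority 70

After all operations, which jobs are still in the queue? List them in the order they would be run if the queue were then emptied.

insert 66 → {66}
insert 52 → {52, 66}
dequeue next → 52; now {66}
dequeue next → 66; now {}
insert 75 → {75}
insert 91 → {75, 91}
insert 83 → {75, 83, 91}
insert 78 → {75, 78, 83, 91}
insert 94 → {75, 78, 83, 91, 94}
dequeue next → 75; now {78, 83, 91, 94}
insert 62 → {62, 78, 83, 91, 94}
dequeue next → 62; now {78, 83, 91, 94}
dequeue next → 78; now {83, 91, 94}
insert 81 → {81, 83, 91, 94}
insert 67 → {67, 81, 83, 91, 94}
dequeue next → 67; now {81, 83, 91, 94}
dequeue next → 81; now {83, 91, 94}
dequeue next → 83; now {91, 94}
dequeue next → 91; now {94}
insert 74 → {74, 94}
insert 77 → {74, 77, 94}
dequeue next → 74; now {77, 94}
dequeue next → 77; now {94}
insert 93 → {93, 94}
insert 98 → {93, 94, 98}
insert 72 → {72, 93, 94, 98}
insert 84 → {72, 84, 93, 94, 98}
dequeue next → 72; now {84, 93, 94, 98}
insert 97 → {84, 93, 94, 97, 98}
insert 95 → {84, 93, 94, 95, 97, 98}
insert 92 → {84, 92, 93, 94, 95, 97, 98}
insert 55 → {55, 84, 92, 93, 94, 95, 97, 98}
insert 70 → {55, 70, 84, 92, 93, 94, 95, 97, 98}

[55, 70, 84, 92, 93, 94, 95, 97, 98]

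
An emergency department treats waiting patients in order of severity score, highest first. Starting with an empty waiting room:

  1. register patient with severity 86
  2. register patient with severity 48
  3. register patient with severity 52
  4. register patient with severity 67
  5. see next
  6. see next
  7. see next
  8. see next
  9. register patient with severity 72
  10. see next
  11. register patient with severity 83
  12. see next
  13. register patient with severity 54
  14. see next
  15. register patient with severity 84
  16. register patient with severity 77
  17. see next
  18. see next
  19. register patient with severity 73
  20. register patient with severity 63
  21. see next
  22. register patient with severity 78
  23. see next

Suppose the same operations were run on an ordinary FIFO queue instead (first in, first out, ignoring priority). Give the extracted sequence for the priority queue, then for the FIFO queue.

insert 86 → {86}
insert 48 → {86, 48}
insert 52 → {86, 52, 48}
insert 67 → {86, 67, 52, 48}
see next → 86; now {67, 52, 48}
see next → 67; now {52, 48}
see next → 52; now {48}
see next → 48; now {}
insert 72 → {72}
see next → 72; now {}
insert 83 → {83}
see next → 83; now {}
insert 54 → {54}
see next → 54; now {}
insert 84 → {84}
insert 77 → {84, 77}
see next → 84; now {77}
see next → 77; now {}
insert 73 → {73}
insert 63 → {73, 63}
see next → 73; now {63}
insert 78 → {78, 63}
see next → 78; now {63}

priority queue: [86, 67, 52, 48, 72, 83, 54, 84, 77, 73, 78]; FIFO queue: 86 → 48 → 52 → 67 → 72 → 83 → 54 → 84 → 77 → 73 → 63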